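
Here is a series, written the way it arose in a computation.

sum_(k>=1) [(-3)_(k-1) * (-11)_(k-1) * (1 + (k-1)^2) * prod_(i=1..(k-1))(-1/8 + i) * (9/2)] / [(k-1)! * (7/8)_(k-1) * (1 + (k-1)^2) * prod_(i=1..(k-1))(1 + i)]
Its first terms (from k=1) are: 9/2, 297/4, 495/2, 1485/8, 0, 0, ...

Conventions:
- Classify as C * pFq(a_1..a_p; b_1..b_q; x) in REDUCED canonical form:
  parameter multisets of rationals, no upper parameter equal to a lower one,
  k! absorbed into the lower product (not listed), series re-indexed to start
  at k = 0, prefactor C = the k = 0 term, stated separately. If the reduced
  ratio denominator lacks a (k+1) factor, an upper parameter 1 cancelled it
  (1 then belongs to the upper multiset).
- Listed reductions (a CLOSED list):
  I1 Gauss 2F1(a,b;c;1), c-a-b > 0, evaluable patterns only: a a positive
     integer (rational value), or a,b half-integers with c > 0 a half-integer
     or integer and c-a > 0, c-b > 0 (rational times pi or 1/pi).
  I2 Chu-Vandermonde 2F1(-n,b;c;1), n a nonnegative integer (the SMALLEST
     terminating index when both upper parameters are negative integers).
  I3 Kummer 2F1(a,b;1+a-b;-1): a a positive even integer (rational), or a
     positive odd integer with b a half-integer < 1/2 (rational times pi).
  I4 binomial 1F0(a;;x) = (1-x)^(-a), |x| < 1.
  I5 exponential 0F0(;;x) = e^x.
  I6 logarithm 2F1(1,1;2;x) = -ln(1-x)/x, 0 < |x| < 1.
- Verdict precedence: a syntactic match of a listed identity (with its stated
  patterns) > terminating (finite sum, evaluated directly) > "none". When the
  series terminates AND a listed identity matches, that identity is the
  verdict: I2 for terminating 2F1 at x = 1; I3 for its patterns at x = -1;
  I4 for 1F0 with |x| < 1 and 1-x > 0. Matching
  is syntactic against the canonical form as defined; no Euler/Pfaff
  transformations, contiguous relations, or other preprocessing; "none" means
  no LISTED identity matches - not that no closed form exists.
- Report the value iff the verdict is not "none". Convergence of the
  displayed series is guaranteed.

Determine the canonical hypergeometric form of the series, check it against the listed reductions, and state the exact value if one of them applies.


Key step: t_0 being 9/2, the parameter 7/8 appears in both the upper and lower lists and cancels (alongside the other common factor).
Step ratio: r(k) = 1 * (k-11) (k-3) / [(k+2) (k+1)] - rational in k, leading ratio 1; with t_0 = 9/2, classification follows.

At argument 1: a 2F1 with upper {-11, -3}, lower {2}, scaled by C = 9/2. Verdict: Chu-Vandermonde (I2) fires (terminating 2F1 at x = 1 with n = 3, b = -11, c = 2). Exact value: 4095/8.


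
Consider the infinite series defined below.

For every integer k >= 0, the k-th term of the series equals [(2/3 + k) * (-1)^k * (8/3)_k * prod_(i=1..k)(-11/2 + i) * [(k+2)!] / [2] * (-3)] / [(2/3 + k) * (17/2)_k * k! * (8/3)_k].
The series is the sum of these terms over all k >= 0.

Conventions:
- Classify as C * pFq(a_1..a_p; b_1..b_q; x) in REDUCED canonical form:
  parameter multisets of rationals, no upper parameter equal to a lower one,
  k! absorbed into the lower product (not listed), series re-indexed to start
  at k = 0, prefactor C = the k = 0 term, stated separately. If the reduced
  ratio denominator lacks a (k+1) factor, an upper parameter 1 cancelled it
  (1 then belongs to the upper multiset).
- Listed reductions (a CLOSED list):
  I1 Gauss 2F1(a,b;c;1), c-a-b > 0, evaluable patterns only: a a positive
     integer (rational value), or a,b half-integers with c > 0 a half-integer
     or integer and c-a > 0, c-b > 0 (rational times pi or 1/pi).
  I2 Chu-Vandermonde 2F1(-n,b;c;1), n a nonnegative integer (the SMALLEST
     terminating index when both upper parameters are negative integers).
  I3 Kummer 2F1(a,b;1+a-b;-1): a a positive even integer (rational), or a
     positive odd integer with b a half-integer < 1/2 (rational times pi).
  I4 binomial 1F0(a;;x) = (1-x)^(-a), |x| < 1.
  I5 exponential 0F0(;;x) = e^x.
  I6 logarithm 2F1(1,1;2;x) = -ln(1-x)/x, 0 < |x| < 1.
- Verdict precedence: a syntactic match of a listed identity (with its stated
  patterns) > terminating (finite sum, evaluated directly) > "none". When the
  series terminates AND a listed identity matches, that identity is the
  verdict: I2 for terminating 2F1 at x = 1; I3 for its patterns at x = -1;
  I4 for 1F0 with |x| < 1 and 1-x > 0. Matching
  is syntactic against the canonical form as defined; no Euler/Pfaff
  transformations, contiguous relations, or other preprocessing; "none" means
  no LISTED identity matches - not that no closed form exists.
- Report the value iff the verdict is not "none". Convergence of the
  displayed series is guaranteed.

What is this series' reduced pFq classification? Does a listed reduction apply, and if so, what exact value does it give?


Reduced: x = -1, 2F1, upper = {-9/2, 3}, lower = {17/2}, C = -3. Verdict: the Kummer evaluation I3 applies (x = -1; c = 17/2 equals 1+a-b for upper {-9/2, 3}: listed pattern). Exact value: (-135135/32768) * pi.

The tell: t_0 being -3, k + 2/3 divides numerator and denominator alike; C = -3 after cancelling.
Consecutive-term ratio: r(k) = (-1) * (k-9/2) (k+3) / [(k+17/2) (k+1)] ; factor over Q: parameters, x = (-1), and C = -3.


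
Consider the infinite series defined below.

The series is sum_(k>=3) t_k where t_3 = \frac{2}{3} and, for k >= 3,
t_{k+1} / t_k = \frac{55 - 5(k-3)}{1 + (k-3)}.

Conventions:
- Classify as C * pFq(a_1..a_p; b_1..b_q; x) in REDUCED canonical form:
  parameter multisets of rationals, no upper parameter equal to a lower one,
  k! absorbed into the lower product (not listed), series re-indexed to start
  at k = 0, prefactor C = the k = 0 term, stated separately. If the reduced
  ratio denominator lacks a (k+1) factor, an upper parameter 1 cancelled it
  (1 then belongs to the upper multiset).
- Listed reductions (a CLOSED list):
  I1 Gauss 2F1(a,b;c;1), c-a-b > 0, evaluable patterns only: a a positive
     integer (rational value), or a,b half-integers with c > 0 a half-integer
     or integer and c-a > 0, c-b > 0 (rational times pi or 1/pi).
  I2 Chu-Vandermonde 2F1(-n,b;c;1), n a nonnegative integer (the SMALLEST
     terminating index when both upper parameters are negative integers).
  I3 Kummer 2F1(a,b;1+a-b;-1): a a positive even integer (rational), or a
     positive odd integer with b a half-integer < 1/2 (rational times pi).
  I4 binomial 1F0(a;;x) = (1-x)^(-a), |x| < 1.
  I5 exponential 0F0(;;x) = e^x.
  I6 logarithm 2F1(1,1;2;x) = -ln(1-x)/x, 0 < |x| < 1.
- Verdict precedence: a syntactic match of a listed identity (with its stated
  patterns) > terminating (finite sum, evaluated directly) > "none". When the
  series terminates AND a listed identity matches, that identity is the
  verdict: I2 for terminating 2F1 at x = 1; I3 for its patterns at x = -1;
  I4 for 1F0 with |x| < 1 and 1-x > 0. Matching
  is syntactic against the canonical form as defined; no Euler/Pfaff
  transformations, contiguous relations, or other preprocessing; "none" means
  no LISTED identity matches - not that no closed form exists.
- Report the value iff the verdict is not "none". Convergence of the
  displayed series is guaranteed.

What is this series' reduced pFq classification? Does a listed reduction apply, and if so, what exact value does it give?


With C = \frac{2}{3}: the canonical form is 1F0(-11; -; -5). Verdict: terminating - upper -11 stops the sum at k = 11; the 12 terms are added exactly. Sum: 241864704.

Structural cue: x = -5 and the expanded ratio factors over Q; C = 2/3, roots give parameters.
Consecutive-term ratio: r(k) = -5 * (k-11) / [(k+1)] - rational; roots negated = parameters, x = -5, C = \frac{2}{3}.


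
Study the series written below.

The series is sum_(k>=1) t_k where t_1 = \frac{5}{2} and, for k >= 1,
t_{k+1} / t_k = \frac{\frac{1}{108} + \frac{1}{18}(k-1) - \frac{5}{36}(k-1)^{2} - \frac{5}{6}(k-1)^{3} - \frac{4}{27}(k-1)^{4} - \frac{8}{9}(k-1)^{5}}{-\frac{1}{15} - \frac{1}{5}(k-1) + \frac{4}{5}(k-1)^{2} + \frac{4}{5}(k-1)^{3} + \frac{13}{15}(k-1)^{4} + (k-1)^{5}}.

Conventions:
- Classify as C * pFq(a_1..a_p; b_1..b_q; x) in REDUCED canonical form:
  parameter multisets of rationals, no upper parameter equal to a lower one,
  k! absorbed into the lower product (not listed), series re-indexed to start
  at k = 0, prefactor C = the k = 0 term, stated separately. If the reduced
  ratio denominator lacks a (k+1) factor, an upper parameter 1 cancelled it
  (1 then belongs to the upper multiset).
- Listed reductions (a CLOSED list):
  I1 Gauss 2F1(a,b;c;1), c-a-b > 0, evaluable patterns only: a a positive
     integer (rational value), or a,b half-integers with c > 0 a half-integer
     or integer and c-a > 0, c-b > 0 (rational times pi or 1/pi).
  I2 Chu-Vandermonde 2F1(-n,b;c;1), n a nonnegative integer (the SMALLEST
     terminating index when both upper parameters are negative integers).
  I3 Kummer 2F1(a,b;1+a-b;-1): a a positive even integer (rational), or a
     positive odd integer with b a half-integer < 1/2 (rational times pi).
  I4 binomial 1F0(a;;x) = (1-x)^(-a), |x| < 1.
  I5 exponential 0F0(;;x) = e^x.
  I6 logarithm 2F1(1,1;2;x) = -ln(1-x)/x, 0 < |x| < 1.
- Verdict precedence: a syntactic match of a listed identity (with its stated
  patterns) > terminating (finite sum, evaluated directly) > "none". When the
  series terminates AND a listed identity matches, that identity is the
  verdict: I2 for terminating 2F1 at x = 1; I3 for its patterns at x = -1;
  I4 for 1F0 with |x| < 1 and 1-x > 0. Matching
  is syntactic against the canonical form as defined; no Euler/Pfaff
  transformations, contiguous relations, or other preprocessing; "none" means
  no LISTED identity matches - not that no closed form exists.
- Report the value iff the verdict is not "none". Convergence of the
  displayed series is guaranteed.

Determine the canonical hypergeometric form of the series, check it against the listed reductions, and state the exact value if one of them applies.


Reduced: x = -\frac{8}{9}, 3F2, upper = {-\frac{1}{4}, \frac{1}{6}, \frac{1}{4}}, lower = {-\frac{1}{3}, \frac{1}{5}}, C = \frac{5}{2}. Verdict: none (x = -\frac{8}{9}): each listed identity misses the multisets {-\frac{1}{4}, \frac{1}{6}, \frac{1}{4}} ; {-\frac{1}{3}, \frac{1}{5}}.

Structural cue: from the first term \frac{5}{2}: the expanded ratio factors over Q; C = 5/2, roots give parameters.
Adjacent-term ratio: r(k) = -\frac{8}{9} * (k-\frac{1}{4}) (k+\frac{1}{6}) (k+\frac{1}{4}) / [(k-\frac{1}{3}) (k+\frac{1}{5}) (k+1)] - rational in k, leading ratio -\frac{8}{9}; with t_0 = \frac{5}{2}, classification follows.


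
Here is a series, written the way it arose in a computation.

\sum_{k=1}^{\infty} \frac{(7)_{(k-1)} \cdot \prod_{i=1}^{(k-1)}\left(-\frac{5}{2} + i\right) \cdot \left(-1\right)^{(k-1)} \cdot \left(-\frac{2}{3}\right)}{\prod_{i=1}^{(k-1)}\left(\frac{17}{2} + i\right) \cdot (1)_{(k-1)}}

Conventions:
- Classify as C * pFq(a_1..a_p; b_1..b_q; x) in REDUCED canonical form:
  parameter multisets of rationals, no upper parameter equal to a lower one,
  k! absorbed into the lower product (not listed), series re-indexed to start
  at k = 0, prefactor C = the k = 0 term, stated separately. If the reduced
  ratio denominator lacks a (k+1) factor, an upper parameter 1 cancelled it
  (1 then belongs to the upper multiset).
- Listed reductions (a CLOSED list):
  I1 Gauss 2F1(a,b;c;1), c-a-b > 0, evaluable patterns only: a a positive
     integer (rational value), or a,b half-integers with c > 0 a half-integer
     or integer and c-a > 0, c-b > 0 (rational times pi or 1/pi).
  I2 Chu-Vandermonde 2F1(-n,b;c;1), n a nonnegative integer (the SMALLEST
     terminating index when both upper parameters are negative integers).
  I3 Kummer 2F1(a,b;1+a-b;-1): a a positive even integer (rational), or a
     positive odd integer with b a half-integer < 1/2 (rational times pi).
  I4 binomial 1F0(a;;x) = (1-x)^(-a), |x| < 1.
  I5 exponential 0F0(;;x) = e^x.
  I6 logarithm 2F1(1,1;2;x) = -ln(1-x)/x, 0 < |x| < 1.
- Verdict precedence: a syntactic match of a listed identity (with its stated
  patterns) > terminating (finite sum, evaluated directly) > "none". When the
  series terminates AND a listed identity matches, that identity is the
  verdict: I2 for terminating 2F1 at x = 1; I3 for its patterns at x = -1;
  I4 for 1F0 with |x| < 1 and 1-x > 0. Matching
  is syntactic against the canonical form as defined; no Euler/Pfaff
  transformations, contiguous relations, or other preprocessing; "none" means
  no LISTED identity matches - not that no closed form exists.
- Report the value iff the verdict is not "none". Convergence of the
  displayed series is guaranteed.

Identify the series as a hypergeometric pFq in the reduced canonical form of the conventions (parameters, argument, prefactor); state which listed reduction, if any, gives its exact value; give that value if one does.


Canonical form: C = -\frac{2}{3} times 2F1 with upper {-\frac{3}{2}, 7}, lower {\frac{19}{2}}, x = -1. Verdict (x = -1): Kummer's theorem (I3) applies (x = -1; c = \frac{19}{2} equals 1+a-b for upper {-\frac{3}{2}, 7}: listed pattern). Its exact value is \left(-\frac{255255}{524288}\right) \cdot \pi.

First insight: with t_0 = -\frac{2}{3}, the running product (C = -2/3, x = -1) telescopes to a rising factorial.
Consecutive-term ratio: r(k) = -1 * (k-\frac{3}{2}) (k+7) / [(k+\frac{19}{2}) (k+1)] ; factor over Q: parameters, x = -1, and C = -\frac{2}{3}.


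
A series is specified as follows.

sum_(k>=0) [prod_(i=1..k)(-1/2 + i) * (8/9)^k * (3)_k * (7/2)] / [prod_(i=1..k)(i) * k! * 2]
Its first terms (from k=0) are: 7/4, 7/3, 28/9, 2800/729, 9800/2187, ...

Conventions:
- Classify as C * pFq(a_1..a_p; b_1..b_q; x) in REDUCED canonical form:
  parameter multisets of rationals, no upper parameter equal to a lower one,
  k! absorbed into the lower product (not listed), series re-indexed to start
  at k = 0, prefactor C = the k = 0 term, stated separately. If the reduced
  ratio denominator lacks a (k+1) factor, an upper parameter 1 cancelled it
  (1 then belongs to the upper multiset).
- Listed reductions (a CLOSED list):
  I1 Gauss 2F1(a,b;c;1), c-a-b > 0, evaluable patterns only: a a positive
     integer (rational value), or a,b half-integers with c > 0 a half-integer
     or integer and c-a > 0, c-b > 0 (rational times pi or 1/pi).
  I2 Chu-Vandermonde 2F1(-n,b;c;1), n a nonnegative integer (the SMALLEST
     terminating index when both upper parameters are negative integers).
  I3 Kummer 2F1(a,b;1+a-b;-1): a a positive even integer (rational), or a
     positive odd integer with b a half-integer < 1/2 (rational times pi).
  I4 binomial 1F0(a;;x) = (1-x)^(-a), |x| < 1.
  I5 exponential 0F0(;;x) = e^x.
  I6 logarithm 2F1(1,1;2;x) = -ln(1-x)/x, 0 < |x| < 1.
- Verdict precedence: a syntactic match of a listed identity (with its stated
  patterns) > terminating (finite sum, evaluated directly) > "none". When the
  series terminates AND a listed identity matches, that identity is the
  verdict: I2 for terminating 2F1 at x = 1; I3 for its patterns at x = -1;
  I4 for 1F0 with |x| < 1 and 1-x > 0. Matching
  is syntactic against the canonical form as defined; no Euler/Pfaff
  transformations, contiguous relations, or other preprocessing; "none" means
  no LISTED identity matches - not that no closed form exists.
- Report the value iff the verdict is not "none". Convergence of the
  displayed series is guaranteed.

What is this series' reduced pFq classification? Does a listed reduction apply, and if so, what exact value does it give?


With C = 7/4: the canonical form is 2F1(1/2, 3; 1; 8/9). Verdict: none (x = 8/9): each listed identity misses the multisets {1/2, 3} ; {1}.

The tell: with t_0 = 7/4, the lower running product (C = 7/4) is a rising factorial.
Consecutive-term ratio: r(k) = (8/9) * (k+1/2) (k+3) / [(k+1) (k+1)] - rational in k, leading ratio (8/9); with t_0 = 7/4, classification follows.


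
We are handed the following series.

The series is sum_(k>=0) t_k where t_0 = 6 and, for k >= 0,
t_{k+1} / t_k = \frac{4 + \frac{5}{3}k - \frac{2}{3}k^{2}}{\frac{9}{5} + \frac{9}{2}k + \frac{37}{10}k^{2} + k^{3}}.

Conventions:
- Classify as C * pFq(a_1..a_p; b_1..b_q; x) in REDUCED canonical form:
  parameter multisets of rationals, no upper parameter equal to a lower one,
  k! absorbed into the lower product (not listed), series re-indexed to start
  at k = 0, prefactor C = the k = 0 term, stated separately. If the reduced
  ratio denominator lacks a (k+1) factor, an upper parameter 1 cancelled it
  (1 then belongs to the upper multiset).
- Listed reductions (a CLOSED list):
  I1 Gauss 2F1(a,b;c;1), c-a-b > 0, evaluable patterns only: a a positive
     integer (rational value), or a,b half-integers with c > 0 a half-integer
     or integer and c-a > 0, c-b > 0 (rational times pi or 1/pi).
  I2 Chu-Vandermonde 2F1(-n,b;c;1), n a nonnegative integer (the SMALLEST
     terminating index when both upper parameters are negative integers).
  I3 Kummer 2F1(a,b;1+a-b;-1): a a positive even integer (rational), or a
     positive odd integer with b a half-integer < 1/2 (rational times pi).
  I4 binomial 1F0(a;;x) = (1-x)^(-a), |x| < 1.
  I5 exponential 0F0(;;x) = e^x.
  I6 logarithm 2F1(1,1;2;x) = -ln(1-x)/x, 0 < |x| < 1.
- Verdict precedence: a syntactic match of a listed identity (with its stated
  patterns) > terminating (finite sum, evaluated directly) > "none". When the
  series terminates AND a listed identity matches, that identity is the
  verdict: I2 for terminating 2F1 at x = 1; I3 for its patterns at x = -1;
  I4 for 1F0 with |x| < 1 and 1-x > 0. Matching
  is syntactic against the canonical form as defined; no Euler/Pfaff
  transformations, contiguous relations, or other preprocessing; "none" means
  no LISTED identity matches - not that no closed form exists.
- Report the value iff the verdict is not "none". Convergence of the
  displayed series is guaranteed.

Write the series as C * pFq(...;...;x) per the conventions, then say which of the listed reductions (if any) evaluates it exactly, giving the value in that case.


x = -\frac{2}{3} here; the reduced form reads 1F1, upper {-4}, lower {\frac{6}{5}}, C = 6. Verdict: terminating - upper -4 stops the sum at k = 4; the 5 terms are added exactly. Its exact value is \frac{491521}{18711}.

Key step: from the first term 6: the expanded ratio factors over Q; C = 6, roots give parameters.
Adjacent-term ratio: r(k) = -\frac{2}{3} * (k-4) / [(k+\frac{6}{5}) (k+1)] - rational; roots negated = parameters, x = -\frac{2}{3}, C = 6.


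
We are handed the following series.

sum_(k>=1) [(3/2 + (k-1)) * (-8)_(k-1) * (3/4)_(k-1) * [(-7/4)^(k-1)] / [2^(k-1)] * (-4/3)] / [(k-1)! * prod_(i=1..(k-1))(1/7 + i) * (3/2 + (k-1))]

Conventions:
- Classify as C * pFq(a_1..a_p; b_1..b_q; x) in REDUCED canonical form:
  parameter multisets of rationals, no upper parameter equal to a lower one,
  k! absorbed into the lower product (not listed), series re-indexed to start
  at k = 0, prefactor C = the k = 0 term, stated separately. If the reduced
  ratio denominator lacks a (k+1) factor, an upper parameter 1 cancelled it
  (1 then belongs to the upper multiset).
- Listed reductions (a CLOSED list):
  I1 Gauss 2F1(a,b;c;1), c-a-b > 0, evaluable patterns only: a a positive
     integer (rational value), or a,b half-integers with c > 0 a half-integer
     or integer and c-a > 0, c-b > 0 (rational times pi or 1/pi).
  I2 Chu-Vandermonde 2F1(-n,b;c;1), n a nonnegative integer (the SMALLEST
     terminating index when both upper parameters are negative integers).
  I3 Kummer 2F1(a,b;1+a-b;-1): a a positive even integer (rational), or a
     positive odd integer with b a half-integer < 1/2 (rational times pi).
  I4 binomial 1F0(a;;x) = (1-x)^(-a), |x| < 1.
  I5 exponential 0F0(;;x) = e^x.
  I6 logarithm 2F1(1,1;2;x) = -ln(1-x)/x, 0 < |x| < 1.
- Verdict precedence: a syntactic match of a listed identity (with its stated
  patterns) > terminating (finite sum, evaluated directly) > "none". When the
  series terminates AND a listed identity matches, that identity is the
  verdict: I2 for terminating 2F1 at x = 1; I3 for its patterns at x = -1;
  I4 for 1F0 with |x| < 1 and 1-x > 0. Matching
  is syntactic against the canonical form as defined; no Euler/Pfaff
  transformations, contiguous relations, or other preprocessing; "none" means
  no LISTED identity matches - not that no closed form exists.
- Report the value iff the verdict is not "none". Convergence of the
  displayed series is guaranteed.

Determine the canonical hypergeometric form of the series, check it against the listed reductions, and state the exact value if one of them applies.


This is -4/3 * 2F1(-8, 3/4; 8/7; -7/8) in reduced canonical form. Verdict: terminating at k = 8: the factor (-8)_k kills every later term; summing the 9 survivors is exact. Its exact value is -303475672547195772157/3290618399608012800.

Structural cue: t_0 being -4/3, striking the common factor k + 3/2 reduces the term (prefactor -4/3).
Ratio: r(k) = (-7/8) * (k-8) (k+3/4) / [(k+8/7) (k+1)] - poly over poly, x = (-7/8) from leading terms; C = -4/3 at k = 0.


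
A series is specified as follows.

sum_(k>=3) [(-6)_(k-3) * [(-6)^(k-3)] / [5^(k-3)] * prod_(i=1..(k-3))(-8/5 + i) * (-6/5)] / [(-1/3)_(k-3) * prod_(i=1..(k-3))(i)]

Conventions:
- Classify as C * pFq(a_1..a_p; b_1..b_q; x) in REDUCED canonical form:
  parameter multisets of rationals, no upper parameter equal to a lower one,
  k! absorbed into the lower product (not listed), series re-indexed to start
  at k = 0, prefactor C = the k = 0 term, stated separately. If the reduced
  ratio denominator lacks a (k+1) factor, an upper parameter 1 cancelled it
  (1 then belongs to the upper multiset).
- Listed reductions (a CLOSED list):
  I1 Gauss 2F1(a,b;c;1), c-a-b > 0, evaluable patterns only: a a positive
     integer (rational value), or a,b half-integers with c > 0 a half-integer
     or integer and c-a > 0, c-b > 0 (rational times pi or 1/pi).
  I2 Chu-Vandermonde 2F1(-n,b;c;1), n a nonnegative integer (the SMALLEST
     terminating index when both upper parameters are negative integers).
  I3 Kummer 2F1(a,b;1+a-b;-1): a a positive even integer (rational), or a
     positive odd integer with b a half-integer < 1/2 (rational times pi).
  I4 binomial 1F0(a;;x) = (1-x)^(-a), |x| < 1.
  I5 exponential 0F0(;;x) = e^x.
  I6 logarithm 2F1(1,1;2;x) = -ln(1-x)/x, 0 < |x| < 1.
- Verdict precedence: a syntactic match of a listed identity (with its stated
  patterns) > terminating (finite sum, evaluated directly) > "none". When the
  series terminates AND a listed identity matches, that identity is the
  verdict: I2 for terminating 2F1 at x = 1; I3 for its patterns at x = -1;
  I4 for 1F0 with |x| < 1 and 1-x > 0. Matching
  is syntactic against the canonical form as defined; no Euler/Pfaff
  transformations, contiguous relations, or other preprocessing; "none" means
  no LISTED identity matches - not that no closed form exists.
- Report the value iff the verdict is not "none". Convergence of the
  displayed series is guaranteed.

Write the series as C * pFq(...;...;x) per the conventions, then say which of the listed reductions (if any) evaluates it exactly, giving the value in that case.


With C = -6/5: the canonical form is 2F1(-6, -3/5; -1/3; -6/5). Verdict: terminating. With -6 upstairs the series is a 7-term polynomial sum; evaluated term by term. Sum: -8658598022826/67138671875.

Structural cue: t_0 = -6/5 here, and the product of the first k integers (prefactor -6/5) is k!.
Adjacent-term ratio: r(k) = (-6/5) * (k-6) (k-3/5) / [(k-1/3) (k+1)] - poly over poly, x = (-6/5) from leading terms; C = -6/5 at k = 0.


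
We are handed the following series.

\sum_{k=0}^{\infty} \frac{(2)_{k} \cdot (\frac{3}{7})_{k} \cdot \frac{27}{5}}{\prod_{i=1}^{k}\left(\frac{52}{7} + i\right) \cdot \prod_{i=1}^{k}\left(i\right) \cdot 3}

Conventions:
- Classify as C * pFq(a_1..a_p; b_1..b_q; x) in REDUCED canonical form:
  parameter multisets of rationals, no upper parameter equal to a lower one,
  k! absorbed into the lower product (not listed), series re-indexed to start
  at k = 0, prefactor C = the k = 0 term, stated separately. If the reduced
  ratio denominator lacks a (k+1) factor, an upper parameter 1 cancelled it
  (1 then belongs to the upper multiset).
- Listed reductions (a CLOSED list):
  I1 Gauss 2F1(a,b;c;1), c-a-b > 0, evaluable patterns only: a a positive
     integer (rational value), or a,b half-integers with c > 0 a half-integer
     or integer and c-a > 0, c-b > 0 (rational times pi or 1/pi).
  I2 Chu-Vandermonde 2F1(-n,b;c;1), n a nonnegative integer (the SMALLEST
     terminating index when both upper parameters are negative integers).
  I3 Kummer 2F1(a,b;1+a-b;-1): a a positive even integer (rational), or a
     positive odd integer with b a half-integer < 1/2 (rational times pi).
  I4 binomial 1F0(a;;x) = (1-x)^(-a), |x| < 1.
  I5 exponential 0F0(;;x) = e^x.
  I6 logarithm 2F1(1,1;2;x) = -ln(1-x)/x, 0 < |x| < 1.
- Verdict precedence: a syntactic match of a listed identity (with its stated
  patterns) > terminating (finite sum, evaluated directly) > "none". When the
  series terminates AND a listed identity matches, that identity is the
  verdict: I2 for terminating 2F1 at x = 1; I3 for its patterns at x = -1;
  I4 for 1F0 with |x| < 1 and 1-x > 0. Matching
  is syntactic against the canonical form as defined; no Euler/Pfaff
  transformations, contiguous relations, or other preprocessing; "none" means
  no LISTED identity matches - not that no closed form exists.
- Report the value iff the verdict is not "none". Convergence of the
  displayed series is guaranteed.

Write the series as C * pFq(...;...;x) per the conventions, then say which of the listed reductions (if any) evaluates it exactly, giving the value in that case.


Prefactor \frac{9}{5}, argument 1: 2F1 with upper {\frac{3}{7}, 2} over lower {\frac{59}{7}}. Verdict: this is Gauss's theorem (I1) (x = 1: the Gamma ratio telescopes since c-a-b = 6 > 0 and a = 2 in Z>0). Hence: \frac{702}{343}.

The tell: t_0 = \frac{9}{5} here, and the product of the first k integers (C = 9/5) is k!.
Step ratio: r(k) = 1 * (k+\frac{3}{7}) (k+2) / [(k+\frac{59}{7}) (k+1)] - rational in k, leading ratio 1; with t_0 = \frac{9}{5}, classification follows.


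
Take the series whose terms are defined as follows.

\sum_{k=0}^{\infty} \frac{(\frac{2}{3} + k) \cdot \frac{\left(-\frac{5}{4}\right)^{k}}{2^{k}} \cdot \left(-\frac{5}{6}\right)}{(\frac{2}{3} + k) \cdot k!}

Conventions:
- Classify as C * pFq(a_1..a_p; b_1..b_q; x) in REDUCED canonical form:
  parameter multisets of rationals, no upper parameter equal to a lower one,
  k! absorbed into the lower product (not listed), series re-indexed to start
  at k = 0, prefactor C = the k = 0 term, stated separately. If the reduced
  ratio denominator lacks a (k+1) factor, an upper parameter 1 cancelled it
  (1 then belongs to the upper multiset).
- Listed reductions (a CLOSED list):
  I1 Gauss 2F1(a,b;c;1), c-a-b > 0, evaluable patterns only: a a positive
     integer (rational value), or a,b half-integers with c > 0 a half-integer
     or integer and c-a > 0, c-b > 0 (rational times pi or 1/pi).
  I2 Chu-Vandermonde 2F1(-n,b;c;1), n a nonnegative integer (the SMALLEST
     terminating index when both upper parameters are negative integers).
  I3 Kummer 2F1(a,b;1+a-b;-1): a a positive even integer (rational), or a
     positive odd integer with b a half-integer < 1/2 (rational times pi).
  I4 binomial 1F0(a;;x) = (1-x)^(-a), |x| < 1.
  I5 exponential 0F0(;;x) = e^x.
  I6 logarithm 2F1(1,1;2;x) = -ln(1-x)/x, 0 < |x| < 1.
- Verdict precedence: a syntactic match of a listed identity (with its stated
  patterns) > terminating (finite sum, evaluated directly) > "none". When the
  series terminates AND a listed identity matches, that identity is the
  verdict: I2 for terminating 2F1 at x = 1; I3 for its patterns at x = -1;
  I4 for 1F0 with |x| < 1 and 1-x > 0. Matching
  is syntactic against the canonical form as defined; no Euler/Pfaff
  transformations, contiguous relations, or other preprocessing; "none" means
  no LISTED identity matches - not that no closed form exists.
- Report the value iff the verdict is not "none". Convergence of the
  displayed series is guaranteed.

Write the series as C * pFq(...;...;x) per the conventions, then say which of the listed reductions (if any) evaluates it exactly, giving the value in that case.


Structural cue: from the first term -\frac{5}{6}: the factor k + 2/3 cancels (top and bottom), leaving C = -5/6.
Step ratio: r(k) = -\frac{5}{8} * 1 / [(k+1)] ; factor over Q: parameters, x = -\frac{5}{8}, and C = -\frac{5}{6}.

x = -\frac{5}{8} here; the reduced form reads 0F0, upper {-}, lower {-}, C = -\frac{5}{6}. Verdict: the I5 exponential reduction matches (the 0F0 exponential series at x = -\frac{5}{8}). Its exact value is \left(-\frac{5}{6}\right) \cdot e^{-\frac{5}{8}}.


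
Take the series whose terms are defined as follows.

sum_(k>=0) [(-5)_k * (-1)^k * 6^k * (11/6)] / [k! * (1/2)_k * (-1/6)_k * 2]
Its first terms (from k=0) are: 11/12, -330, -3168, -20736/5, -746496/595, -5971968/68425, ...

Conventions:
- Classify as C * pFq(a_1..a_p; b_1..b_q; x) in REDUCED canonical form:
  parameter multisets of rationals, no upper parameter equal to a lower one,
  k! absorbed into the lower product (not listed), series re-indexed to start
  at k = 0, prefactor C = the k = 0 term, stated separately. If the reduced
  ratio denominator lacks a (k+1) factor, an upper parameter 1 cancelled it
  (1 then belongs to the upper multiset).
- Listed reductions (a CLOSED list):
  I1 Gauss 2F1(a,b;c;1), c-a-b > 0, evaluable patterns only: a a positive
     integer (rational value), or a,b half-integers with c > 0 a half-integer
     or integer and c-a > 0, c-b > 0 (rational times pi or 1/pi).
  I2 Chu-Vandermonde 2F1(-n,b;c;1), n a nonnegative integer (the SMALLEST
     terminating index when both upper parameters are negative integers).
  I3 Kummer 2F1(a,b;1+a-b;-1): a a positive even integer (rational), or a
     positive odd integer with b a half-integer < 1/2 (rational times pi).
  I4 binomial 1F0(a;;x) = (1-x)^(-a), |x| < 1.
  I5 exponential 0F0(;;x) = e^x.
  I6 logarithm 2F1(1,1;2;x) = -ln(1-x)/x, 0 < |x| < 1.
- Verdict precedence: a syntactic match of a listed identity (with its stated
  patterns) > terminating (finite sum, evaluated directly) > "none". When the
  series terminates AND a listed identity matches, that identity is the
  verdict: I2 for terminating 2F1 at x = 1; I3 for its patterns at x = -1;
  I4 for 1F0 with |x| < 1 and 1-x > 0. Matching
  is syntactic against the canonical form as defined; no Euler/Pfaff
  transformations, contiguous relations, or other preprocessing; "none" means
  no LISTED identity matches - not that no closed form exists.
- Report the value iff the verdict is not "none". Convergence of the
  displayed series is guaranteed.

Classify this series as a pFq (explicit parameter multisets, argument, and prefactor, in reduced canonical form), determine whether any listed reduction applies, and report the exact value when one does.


x = -6 here; the reduced form reads 1F2, upper {-5}, lower {-1/6, 1/2}, C = 11/12. Verdict: terminating (-5 upstairs). 6 nonzero terms in all; added directly. Its exact value is -7378549141/821100.

First insight: t_0 being 11/12, the (-1)^k factor (C = 11/12, x = -6) folds into the argument's sign.
Step ratio: r(k) = (-6) * (k-5) / [(k-1/6) (k+1/2) (k+1)] - rational in k, leading ratio (-6); with t_0 = 11/12, classification follows.


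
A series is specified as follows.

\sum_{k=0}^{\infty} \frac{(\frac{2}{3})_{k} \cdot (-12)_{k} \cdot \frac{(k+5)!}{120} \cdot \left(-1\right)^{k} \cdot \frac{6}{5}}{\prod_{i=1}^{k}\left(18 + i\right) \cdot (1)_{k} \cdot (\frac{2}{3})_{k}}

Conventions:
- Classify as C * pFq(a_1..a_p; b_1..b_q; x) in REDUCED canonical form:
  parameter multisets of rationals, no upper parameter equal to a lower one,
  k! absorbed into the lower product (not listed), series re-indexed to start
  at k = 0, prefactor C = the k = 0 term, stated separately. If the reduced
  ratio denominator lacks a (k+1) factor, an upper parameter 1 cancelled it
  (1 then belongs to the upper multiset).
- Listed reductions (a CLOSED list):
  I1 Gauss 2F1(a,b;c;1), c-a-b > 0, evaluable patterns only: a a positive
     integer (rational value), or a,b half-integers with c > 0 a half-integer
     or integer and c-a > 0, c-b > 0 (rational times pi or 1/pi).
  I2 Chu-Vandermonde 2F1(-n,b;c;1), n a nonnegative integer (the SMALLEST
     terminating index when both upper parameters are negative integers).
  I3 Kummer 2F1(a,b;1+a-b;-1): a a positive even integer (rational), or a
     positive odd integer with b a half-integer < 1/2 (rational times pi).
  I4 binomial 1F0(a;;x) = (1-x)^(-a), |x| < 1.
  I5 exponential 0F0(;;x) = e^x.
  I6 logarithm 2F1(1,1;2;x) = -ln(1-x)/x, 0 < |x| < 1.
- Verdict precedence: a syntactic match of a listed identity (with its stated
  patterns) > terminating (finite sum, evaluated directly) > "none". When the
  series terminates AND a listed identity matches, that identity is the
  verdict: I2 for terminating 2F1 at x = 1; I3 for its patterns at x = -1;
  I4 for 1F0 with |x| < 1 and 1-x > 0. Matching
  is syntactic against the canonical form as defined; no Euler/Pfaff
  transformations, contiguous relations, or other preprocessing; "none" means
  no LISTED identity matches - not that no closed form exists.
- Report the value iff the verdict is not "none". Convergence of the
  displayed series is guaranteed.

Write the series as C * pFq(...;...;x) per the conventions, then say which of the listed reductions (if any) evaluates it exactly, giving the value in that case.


Structural cue: from the first term \frac{6}{5}: the factorial ratio (C = 6/5, x = -1) (k+a-1)!/(a-1)! is a rising factorial (a)_k.
Adjacent-term ratio: r(k) = -1 * (k-12) (k+6) / [(k+19) (k+1)] - rational in k. x = -1; t_0 = \frac{6}{5}; negate the roots.

Reduced: x = -1, 2F1, upper = {-12, 6}, lower = {19}, C = \frac{6}{5}. Verdict (x = -1): Kummer (I3) applies (x = -1; c = 19 equals 1+a-b for upper {-12, 6}: listed pattern). Exact value: \frac{1224}{25}.


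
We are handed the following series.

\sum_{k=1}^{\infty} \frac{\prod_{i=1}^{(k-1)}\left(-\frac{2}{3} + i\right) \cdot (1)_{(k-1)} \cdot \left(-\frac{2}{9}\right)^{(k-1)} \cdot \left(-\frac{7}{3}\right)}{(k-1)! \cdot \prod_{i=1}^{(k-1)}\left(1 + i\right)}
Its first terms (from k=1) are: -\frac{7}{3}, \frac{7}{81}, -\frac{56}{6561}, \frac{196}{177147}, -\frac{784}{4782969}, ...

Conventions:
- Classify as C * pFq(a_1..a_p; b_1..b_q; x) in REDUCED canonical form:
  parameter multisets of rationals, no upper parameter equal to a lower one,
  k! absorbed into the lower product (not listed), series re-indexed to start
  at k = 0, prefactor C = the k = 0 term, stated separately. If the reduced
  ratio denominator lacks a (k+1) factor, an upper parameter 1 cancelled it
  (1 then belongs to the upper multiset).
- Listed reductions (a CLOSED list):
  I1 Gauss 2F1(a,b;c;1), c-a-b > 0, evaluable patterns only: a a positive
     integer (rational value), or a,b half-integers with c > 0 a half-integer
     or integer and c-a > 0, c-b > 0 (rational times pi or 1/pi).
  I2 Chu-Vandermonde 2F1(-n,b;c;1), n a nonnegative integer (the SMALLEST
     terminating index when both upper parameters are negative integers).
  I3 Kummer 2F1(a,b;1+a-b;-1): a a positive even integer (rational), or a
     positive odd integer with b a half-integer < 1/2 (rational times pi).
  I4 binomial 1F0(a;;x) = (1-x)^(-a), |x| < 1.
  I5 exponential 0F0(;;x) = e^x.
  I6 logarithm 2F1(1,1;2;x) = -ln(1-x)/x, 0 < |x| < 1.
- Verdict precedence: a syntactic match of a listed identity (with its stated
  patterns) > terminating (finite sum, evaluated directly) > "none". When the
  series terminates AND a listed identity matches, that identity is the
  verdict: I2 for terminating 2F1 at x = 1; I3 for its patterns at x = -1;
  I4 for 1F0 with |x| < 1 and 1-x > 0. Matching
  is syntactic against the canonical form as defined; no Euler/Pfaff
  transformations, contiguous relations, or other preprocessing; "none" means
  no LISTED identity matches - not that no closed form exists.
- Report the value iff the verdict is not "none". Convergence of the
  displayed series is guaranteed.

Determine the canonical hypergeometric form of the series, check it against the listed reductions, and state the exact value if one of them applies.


The series (x = -\frac{2}{9}) is 2F1: upper {\frac{1}{3}, 1}, lower {2}, prefactor -\frac{7}{3}. Verdict: none. A 2F1 with upper {\frac{1}{3}, 1} fits none of I1-I6 at x = -\frac{2}{9}; the sum runs forever.

First insight: t_0 being -\frac{7}{3}, the running product (prefactor -7/3) telescopes to a rising factorial.
Ratio: r(k) = -\frac{2}{9} * (k+\frac{1}{3}) (k+1) / [(k+2) (k+1)] - rational in k. x = -\frac{2}{9}; t_0 = -\frac{7}{3}; negate the roots.


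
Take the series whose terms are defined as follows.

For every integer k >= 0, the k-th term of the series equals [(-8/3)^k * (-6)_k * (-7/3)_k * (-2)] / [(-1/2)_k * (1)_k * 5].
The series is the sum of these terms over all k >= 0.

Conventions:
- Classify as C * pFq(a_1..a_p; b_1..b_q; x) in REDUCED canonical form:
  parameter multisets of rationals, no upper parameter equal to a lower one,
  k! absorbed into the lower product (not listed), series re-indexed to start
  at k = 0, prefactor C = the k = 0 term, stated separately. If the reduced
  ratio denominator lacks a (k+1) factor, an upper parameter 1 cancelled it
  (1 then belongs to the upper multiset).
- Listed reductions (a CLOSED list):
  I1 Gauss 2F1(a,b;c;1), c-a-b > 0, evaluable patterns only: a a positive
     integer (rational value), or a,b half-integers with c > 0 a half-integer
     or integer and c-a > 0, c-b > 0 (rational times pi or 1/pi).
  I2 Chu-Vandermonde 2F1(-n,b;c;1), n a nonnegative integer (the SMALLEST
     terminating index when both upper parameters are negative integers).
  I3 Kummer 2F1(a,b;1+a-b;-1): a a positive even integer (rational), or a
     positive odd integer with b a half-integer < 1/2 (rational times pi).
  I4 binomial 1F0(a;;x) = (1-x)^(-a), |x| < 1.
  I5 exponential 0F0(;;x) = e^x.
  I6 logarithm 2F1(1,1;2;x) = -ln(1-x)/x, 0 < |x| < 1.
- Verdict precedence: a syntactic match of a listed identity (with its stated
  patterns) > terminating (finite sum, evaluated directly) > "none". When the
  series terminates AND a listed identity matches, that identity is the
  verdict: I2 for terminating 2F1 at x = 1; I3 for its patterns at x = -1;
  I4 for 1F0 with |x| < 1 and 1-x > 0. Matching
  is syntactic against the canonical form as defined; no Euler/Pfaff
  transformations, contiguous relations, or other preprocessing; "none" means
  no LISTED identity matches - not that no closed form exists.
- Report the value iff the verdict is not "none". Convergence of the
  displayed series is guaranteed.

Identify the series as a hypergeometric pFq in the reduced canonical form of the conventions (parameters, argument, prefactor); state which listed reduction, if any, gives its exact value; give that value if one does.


Canonical form: C = -2/5 times 2F1 with upper {-6, -7/3}, lower {-1/2}, x = -8/3. Verdict: terminating. With -6 upstairs the series is a 7-term polynomial sum; evaluated term by term. Exact value: -20530356374/71744535.

Key observation: t_0 being -2/5, the constant factors (C = -2/5) combine into one prefactor.
Adjacent-term ratio: r(k) = (-8/3) * (k-6) (k-7/3) / [(k-1/2) (k+1)] - rational; roots negated = parameters, x = (-8/3), C = -2/5.


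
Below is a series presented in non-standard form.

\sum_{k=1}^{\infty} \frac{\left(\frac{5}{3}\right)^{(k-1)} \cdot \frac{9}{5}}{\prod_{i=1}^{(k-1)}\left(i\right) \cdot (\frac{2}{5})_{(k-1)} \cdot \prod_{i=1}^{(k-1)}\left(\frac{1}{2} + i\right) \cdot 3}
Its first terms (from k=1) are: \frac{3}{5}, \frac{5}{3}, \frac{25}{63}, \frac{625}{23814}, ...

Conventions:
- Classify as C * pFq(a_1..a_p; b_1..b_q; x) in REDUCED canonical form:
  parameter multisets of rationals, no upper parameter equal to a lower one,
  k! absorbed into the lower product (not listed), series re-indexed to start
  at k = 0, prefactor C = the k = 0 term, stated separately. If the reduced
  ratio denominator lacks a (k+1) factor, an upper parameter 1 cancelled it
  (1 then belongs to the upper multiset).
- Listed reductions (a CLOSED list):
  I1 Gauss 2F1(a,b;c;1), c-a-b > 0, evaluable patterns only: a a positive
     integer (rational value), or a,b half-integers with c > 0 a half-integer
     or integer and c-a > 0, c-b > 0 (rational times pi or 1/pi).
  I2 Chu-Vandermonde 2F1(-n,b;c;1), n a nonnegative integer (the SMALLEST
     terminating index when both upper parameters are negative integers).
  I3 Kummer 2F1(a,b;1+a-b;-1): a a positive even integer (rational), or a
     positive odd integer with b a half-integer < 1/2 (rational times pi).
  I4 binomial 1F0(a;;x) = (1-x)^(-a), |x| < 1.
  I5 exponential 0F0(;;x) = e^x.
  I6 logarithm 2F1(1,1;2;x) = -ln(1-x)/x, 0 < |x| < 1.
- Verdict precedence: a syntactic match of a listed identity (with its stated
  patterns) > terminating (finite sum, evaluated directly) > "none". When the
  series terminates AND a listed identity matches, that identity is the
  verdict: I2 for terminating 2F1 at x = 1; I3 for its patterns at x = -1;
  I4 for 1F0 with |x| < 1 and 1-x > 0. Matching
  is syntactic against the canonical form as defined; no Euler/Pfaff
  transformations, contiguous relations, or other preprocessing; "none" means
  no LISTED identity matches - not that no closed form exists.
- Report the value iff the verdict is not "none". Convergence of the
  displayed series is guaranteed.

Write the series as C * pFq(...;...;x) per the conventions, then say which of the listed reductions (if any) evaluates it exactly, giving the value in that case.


Structural cue: t_0 = \frac{3}{5} here, and the product of the first k integers (C = 3/5, x = 5/3) is k!.
Adjacent-term ratio: r(k) = \frac{5}{3} * 1 / [(k+\frac{2}{5}) (k+\frac{3}{2}) (k+1)] - poly over poly, x = \frac{5}{3} from leading terms; C = \frac{3}{5} at k = 0.

Reduced: x = \frac{5}{3}, 0F2, upper = {-}, lower = {\frac{2}{5}, \frac{3}{2}}, C = \frac{3}{5}. Verdict: none - this 0F2 at x = \frac{5}{3} matches no listed pattern, and upper {-} holds no stopper.
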